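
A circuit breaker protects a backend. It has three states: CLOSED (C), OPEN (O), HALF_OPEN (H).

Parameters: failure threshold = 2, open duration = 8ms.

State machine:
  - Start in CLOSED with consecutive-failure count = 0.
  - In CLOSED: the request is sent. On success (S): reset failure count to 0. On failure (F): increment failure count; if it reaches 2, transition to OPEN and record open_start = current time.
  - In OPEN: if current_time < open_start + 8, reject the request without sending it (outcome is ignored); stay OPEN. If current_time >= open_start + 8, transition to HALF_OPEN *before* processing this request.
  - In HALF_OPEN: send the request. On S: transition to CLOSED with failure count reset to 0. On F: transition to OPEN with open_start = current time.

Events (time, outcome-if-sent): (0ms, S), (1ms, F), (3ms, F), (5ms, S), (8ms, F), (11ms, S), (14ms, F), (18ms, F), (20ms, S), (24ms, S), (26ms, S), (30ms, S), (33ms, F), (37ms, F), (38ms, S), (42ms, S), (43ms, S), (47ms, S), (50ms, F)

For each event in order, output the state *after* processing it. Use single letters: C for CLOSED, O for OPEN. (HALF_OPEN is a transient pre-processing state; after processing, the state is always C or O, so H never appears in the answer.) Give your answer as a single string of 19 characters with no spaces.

State after each event:
  event#1 t=0ms outcome=S: state=CLOSED
  event#2 t=1ms outcome=F: state=CLOSED
  event#3 t=3ms outcome=F: state=OPEN
  event#4 t=5ms outcome=S: state=OPEN
  event#5 t=8ms outcome=F: state=OPEN
  event#6 t=11ms outcome=S: state=CLOSED
  event#7 t=14ms outcome=F: state=CLOSED
  event#8 t=18ms outcome=F: state=OPEN
  event#9 t=20ms outcome=S: state=OPEN
  event#10 t=24ms outcome=S: state=OPEN
  event#11 t=26ms outcome=S: state=CLOSED
  event#12 t=30ms outcome=S: state=CLOSED
  event#13 t=33ms outcome=F: state=CLOSED
  event#14 t=37ms outcome=F: state=OPEN
  event#15 t=38ms outcome=S: state=OPEN
  event#16 t=42ms outcome=S: state=OPEN
  event#17 t=43ms outcome=S: state=OPEN
  event#18 t=47ms outcome=S: state=CLOSED
  event#19 t=50ms outcome=F: state=CLOSED

Answer: CCOOOCCOOOCCCOOOOCC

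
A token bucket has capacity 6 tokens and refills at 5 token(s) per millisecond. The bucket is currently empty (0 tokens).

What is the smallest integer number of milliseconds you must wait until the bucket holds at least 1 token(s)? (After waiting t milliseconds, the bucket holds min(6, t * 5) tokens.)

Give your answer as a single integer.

Answer: 1

Derivation:
Need t * 5 >= 1, so t >= 1/5.
Smallest integer t = ceil(1/5) = 1.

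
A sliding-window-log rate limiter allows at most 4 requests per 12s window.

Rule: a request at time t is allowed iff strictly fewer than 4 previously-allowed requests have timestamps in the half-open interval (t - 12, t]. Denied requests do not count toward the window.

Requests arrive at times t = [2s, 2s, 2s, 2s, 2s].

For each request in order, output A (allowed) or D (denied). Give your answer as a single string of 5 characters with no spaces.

Answer: AAAAD

Derivation:
Tracking allowed requests in the window:
  req#1 t=2s: ALLOW
  req#2 t=2s: ALLOW
  req#3 t=2s: ALLOW
  req#4 t=2s: ALLOW
  req#5 t=2s: DENY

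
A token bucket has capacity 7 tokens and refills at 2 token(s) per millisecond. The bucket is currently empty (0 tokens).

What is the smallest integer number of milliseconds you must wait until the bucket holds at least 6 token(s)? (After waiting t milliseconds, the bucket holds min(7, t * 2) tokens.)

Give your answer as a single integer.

Answer: 3

Derivation:
Need t * 2 >= 6, so t >= 6/2.
Smallest integer t = ceil(6/2) = 3.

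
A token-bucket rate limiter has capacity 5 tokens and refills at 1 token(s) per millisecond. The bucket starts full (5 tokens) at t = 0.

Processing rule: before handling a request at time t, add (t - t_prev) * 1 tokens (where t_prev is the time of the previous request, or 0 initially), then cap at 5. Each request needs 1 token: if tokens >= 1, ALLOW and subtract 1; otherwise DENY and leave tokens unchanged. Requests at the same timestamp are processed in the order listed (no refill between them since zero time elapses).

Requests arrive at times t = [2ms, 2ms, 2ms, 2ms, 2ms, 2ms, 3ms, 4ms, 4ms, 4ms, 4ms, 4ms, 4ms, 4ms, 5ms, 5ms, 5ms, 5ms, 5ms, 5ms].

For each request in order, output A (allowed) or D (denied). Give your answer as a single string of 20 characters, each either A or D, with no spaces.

Answer: AAAAADAADDDDDDADDDDD

Derivation:
Simulating step by step:
  req#1 t=2ms: ALLOW
  req#2 t=2ms: ALLOW
  req#3 t=2ms: ALLOW
  req#4 t=2ms: ALLOW
  req#5 t=2ms: ALLOW
  req#6 t=2ms: DENY
  req#7 t=3ms: ALLOW
  req#8 t=4ms: ALLOW
  req#9 t=4ms: DENY
  req#10 t=4ms: DENY
  req#11 t=4ms: DENY
  req#12 t=4ms: DENY
  req#13 t=4ms: DENY
  req#14 t=4ms: DENY
  req#15 t=5ms: ALLOW
  req#16 t=5ms: DENY
  req#17 t=5ms: DENY
  req#18 t=5ms: DENY
  req#19 t=5ms: DENY
  req#20 t=5ms: DENY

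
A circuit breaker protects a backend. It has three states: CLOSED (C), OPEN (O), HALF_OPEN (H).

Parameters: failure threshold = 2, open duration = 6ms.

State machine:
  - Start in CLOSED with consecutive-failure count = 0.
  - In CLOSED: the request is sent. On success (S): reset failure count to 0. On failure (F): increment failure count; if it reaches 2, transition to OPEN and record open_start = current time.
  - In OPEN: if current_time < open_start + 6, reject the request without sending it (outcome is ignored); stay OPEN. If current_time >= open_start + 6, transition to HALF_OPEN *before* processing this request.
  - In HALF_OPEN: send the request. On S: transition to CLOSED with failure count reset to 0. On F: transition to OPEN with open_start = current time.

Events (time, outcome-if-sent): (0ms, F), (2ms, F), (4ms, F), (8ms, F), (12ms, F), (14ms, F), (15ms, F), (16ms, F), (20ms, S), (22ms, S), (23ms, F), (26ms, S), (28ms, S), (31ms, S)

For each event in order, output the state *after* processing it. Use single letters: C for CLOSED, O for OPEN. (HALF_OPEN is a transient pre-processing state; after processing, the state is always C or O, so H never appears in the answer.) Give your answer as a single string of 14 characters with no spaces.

Answer: COOOOOOOCCCCCC

Derivation:
State after each event:
  event#1 t=0ms outcome=F: state=CLOSED
  event#2 t=2ms outcome=F: state=OPEN
  event#3 t=4ms outcome=F: state=OPEN
  event#4 t=8ms outcome=F: state=OPEN
  event#5 t=12ms outcome=F: state=OPEN
  event#6 t=14ms outcome=F: state=OPEN
  event#7 t=15ms outcome=F: state=OPEN
  event#8 t=16ms outcome=F: state=OPEN
  event#9 t=20ms outcome=S: state=CLOSED
  event#10 t=22ms outcome=S: state=CLOSED
  event#11 t=23ms outcome=F: state=CLOSED
  event#12 t=26ms outcome=S: state=CLOSED
  event#13 t=28ms outcome=S: state=CLOSED
  event#14 t=31ms outcome=S: state=CLOSED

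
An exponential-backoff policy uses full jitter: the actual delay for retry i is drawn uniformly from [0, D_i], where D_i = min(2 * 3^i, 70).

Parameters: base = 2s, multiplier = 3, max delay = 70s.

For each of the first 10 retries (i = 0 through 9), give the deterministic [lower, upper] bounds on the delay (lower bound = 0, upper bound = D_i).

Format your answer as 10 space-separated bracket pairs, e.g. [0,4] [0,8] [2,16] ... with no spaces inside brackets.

Computing bounds per retry:
  i=0: D_i=min(2*3^0,70)=2, bounds=[0,2]
  i=1: D_i=min(2*3^1,70)=6, bounds=[0,6]
  i=2: D_i=min(2*3^2,70)=18, bounds=[0,18]
  i=3: D_i=min(2*3^3,70)=54, bounds=[0,54]
  i=4: D_i=min(2*3^4,70)=70, bounds=[0,70]
  i=5: D_i=min(2*3^5,70)=70, bounds=[0,70]
  i=6: D_i=min(2*3^6,70)=70, bounds=[0,70]
  i=7: D_i=min(2*3^7,70)=70, bounds=[0,70]
  i=8: D_i=min(2*3^8,70)=70, bounds=[0,70]
  i=9: D_i=min(2*3^9,70)=70, bounds=[0,70]

Answer: [0,2] [0,6] [0,18] [0,54] [0,70] [0,70] [0,70] [0,70] [0,70] [0,70]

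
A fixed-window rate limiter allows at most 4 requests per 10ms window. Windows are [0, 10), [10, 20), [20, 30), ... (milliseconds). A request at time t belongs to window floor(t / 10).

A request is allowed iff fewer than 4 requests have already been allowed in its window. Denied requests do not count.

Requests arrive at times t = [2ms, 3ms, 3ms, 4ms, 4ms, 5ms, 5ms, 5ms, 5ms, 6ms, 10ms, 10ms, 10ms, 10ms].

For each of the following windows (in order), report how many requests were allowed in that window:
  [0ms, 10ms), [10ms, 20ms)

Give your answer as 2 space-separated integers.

Answer: 4 4

Derivation:
Processing requests:
  req#1 t=2ms (window 0): ALLOW
  req#2 t=3ms (window 0): ALLOW
  req#3 t=3ms (window 0): ALLOW
  req#4 t=4ms (window 0): ALLOW
  req#5 t=4ms (window 0): DENY
  req#6 t=5ms (window 0): DENY
  req#7 t=5ms (window 0): DENY
  req#8 t=5ms (window 0): DENY
  req#9 t=5ms (window 0): DENY
  req#10 t=6ms (window 0): DENY
  req#11 t=10ms (window 1): ALLOW
  req#12 t=10ms (window 1): ALLOW
  req#13 t=10ms (window 1): ALLOW
  req#14 t=10ms (window 1): ALLOW

Allowed counts by window: 4 4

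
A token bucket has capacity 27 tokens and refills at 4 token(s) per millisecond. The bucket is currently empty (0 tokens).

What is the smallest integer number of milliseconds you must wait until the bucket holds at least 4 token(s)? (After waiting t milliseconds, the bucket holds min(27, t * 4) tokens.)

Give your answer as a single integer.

Need t * 4 >= 4, so t >= 4/4.
Smallest integer t = ceil(4/4) = 1.

Answer: 1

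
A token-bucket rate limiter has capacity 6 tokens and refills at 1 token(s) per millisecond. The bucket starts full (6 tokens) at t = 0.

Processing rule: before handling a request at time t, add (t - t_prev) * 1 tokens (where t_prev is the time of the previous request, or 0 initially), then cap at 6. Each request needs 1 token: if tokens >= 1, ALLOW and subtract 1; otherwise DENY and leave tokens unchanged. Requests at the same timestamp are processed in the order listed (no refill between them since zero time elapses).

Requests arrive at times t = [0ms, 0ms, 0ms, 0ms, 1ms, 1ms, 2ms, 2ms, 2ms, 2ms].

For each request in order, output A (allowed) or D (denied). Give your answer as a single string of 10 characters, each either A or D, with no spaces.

Simulating step by step:
  req#1 t=0ms: ALLOW
  req#2 t=0ms: ALLOW
  req#3 t=0ms: ALLOW
  req#4 t=0ms: ALLOW
  req#5 t=1ms: ALLOW
  req#6 t=1ms: ALLOW
  req#7 t=2ms: ALLOW
  req#8 t=2ms: ALLOW
  req#9 t=2ms: DENY
  req#10 t=2ms: DENY

Answer: AAAAAAAADD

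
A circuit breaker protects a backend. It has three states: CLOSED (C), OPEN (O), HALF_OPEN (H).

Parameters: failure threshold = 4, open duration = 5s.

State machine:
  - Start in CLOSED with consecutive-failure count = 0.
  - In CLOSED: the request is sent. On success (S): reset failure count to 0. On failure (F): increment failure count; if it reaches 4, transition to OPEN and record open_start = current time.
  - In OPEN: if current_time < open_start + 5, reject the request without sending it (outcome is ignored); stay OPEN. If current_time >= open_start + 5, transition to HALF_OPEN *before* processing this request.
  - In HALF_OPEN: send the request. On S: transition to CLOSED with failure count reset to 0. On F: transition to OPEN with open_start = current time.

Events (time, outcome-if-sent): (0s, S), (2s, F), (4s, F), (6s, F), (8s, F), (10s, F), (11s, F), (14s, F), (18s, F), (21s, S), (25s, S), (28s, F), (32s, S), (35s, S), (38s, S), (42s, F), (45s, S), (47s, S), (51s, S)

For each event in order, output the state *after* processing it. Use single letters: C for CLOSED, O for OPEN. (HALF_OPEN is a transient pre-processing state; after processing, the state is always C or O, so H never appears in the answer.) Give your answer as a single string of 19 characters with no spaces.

Answer: CCCCOOOOOCCCCCCCCCC

Derivation:
State after each event:
  event#1 t=0s outcome=S: state=CLOSED
  event#2 t=2s outcome=F: state=CLOSED
  event#3 t=4s outcome=F: state=CLOSED
  event#4 t=6s outcome=F: state=CLOSED
  event#5 t=8s outcome=F: state=OPEN
  event#6 t=10s outcome=F: state=OPEN
  event#7 t=11s outcome=F: state=OPEN
  event#8 t=14s outcome=F: state=OPEN
  event#9 t=18s outcome=F: state=OPEN
  event#10 t=21s outcome=S: state=CLOSED
  event#11 t=25s outcome=S: state=CLOSED
  event#12 t=28s outcome=F: state=CLOSED
  event#13 t=32s outcome=S: state=CLOSED
  event#14 t=35s outcome=S: state=CLOSED
  event#15 t=38s outcome=S: state=CLOSED
  event#16 t=42s outcome=F: state=CLOSED
  event#17 t=45s outcome=S: state=CLOSED
  event#18 t=47s outcome=S: state=CLOSED
  event#19 t=51s outcome=S: state=CLOSED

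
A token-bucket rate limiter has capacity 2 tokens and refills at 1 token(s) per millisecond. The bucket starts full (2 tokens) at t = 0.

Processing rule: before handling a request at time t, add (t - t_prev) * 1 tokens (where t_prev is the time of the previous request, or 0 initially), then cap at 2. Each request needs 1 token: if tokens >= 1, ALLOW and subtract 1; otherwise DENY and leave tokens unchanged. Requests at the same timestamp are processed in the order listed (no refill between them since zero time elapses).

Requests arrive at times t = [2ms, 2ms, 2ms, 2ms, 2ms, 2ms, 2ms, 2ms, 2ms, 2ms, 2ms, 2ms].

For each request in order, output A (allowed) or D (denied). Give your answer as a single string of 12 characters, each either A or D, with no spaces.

Answer: AADDDDDDDDDD

Derivation:
Simulating step by step:
  req#1 t=2ms: ALLOW
  req#2 t=2ms: ALLOW
  req#3 t=2ms: DENY
  req#4 t=2ms: DENY
  req#5 t=2ms: DENY
  req#6 t=2ms: DENY
  req#7 t=2ms: DENY
  req#8 t=2ms: DENY
  req#9 t=2ms: DENY
  req#10 t=2ms: DENY
  req#11 t=2ms: DENY
  req#12 t=2ms: DENY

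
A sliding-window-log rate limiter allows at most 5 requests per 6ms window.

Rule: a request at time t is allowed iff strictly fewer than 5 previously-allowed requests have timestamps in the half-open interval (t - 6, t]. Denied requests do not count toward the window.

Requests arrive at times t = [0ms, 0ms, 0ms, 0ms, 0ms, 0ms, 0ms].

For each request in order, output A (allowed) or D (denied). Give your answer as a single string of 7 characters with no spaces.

Tracking allowed requests in the window:
  req#1 t=0ms: ALLOW
  req#2 t=0ms: ALLOW
  req#3 t=0ms: ALLOW
  req#4 t=0ms: ALLOW
  req#5 t=0ms: ALLOW
  req#6 t=0ms: DENY
  req#7 t=0ms: DENY

Answer: AAAAADD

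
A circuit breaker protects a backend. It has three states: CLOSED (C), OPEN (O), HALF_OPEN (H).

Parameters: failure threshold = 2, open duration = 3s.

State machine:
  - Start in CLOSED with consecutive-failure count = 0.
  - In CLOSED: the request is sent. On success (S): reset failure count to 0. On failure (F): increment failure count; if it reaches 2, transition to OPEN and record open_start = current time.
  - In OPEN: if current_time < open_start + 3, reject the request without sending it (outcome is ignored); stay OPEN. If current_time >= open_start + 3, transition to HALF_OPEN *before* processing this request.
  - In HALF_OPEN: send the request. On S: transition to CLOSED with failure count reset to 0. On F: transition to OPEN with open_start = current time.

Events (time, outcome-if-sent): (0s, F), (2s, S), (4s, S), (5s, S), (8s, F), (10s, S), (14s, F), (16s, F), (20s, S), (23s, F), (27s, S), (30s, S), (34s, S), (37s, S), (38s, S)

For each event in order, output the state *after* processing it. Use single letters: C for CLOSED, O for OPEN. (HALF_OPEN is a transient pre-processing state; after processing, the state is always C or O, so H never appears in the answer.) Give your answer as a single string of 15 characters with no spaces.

State after each event:
  event#1 t=0s outcome=F: state=CLOSED
  event#2 t=2s outcome=S: state=CLOSED
  event#3 t=4s outcome=S: state=CLOSED
  event#4 t=5s outcome=S: state=CLOSED
  event#5 t=8s outcome=F: state=CLOSED
  event#6 t=10s outcome=S: state=CLOSED
  event#7 t=14s outcome=F: state=CLOSED
  event#8 t=16s outcome=F: state=OPEN
  event#9 t=20s outcome=S: state=CLOSED
  event#10 t=23s outcome=F: state=CLOSED
  event#11 t=27s outcome=S: state=CLOSED
  event#12 t=30s outcome=S: state=CLOSED
  event#13 t=34s outcome=S: state=CLOSED
  event#14 t=37s outcome=S: state=CLOSED
  event#15 t=38s outcome=S: state=CLOSED

Answer: CCCCCCCOCCCCCCC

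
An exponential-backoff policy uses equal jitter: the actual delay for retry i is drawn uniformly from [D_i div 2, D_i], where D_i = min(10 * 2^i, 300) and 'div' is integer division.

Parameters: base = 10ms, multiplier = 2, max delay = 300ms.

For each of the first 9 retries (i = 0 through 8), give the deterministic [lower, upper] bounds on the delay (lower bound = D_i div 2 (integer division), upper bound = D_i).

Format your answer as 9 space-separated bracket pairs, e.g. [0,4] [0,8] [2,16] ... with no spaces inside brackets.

Answer: [5,10] [10,20] [20,40] [40,80] [80,160] [150,300] [150,300] [150,300] [150,300]

Derivation:
Computing bounds per retry:
  i=0: D_i=min(10*2^0,300)=10, bounds=[5,10]
  i=1: D_i=min(10*2^1,300)=20, bounds=[10,20]
  i=2: D_i=min(10*2^2,300)=40, bounds=[20,40]
  i=3: D_i=min(10*2^3,300)=80, bounds=[40,80]
  i=4: D_i=min(10*2^4,300)=160, bounds=[80,160]
  i=5: D_i=min(10*2^5,300)=300, bounds=[150,300]
  i=6: D_i=min(10*2^6,300)=300, bounds=[150,300]
  i=7: D_i=min(10*2^7,300)=300, bounds=[150,300]
  i=8: D_i=min(10*2^8,300)=300, bounds=[150,300]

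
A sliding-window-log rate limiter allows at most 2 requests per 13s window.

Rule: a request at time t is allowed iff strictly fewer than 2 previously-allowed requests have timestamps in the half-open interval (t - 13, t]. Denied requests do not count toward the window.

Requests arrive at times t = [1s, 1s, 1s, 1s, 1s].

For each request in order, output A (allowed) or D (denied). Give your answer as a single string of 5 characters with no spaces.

Tracking allowed requests in the window:
  req#1 t=1s: ALLOW
  req#2 t=1s: ALLOW
  req#3 t=1s: DENY
  req#4 t=1s: DENY
  req#5 t=1s: DENY

Answer: AADDD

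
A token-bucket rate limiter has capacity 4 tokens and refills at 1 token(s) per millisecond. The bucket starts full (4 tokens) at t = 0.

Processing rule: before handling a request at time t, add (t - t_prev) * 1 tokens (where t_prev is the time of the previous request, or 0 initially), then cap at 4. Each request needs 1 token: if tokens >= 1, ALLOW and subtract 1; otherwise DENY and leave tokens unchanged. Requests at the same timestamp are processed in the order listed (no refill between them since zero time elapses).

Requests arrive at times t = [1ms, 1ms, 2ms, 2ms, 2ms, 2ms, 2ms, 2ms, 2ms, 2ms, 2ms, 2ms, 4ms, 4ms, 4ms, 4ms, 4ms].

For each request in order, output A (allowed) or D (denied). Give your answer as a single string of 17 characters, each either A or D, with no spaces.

Simulating step by step:
  req#1 t=1ms: ALLOW
  req#2 t=1ms: ALLOW
  req#3 t=2ms: ALLOW
  req#4 t=2ms: ALLOW
  req#5 t=2ms: ALLOW
  req#6 t=2ms: DENY
  req#7 t=2ms: DENY
  req#8 t=2ms: DENY
  req#9 t=2ms: DENY
  req#10 t=2ms: DENY
  req#11 t=2ms: DENY
  req#12 t=2ms: DENY
  req#13 t=4ms: ALLOW
  req#14 t=4ms: ALLOW
  req#15 t=4ms: DENY
  req#16 t=4ms: DENY
  req#17 t=4ms: DENY

Answer: AAAAADDDDDDDAADDD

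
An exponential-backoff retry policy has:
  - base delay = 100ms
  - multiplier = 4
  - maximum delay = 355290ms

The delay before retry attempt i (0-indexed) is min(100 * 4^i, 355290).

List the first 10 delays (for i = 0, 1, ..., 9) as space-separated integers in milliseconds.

Computing each delay:
  i=0: min(100*4^0, 355290) = 100
  i=1: min(100*4^1, 355290) = 400
  i=2: min(100*4^2, 355290) = 1600
  i=3: min(100*4^3, 355290) = 6400
  i=4: min(100*4^4, 355290) = 25600
  i=5: min(100*4^5, 355290) = 102400
  i=6: min(100*4^6, 355290) = 355290
  i=7: min(100*4^7, 355290) = 355290
  i=8: min(100*4^8, 355290) = 355290
  i=9: min(100*4^9, 355290) = 355290

Answer: 100 400 1600 6400 25600 102400 355290 355290 355290 355290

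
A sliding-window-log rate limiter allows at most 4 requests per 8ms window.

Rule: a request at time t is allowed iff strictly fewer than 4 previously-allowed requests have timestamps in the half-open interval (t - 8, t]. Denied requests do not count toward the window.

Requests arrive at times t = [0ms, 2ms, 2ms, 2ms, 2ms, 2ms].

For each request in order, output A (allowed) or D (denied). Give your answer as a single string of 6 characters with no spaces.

Tracking allowed requests in the window:
  req#1 t=0ms: ALLOW
  req#2 t=2ms: ALLOW
  req#3 t=2ms: ALLOW
  req#4 t=2ms: ALLOW
  req#5 t=2ms: DENY
  req#6 t=2ms: DENY

Answer: AAAADD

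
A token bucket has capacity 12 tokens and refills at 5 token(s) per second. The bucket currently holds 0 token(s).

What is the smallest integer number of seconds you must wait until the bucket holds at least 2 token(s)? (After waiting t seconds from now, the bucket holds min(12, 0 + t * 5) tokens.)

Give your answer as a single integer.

Need 0 + t * 5 >= 2, so t >= 2/5.
Smallest integer t = ceil(2/5) = 1.

Answer: 1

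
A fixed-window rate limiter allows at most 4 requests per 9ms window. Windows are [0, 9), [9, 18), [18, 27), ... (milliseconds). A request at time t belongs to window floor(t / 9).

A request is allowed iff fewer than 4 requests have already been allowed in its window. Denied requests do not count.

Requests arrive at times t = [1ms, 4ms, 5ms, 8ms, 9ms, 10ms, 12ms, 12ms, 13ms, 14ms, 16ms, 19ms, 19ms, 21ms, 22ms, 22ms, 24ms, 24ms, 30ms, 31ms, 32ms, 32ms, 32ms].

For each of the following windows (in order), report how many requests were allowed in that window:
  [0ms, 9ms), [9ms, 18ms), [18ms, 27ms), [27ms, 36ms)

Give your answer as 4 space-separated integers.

Answer: 4 4 4 4

Derivation:
Processing requests:
  req#1 t=1ms (window 0): ALLOW
  req#2 t=4ms (window 0): ALLOW
  req#3 t=5ms (window 0): ALLOW
  req#4 t=8ms (window 0): ALLOW
  req#5 t=9ms (window 1): ALLOW
  req#6 t=10ms (window 1): ALLOW
  req#7 t=12ms (window 1): ALLOW
  req#8 t=12ms (window 1): ALLOW
  req#9 t=13ms (window 1): DENY
  req#10 t=14ms (window 1): DENY
  req#11 t=16ms (window 1): DENY
  req#12 t=19ms (window 2): ALLOW
  req#13 t=19ms (window 2): ALLOW
  req#14 t=21ms (window 2): ALLOW
  req#15 t=22ms (window 2): ALLOW
  req#16 t=22ms (window 2): DENY
  req#17 t=24ms (window 2): DENY
  req#18 t=24ms (window 2): DENY
  req#19 t=30ms (window 3): ALLOW
  req#20 t=31ms (window 3): ALLOW
  req#21 t=32ms (window 3): ALLOW
  req#22 t=32ms (window 3): ALLOW
  req#23 t=32ms (window 3): DENY

Allowed counts by window: 4 4 4 4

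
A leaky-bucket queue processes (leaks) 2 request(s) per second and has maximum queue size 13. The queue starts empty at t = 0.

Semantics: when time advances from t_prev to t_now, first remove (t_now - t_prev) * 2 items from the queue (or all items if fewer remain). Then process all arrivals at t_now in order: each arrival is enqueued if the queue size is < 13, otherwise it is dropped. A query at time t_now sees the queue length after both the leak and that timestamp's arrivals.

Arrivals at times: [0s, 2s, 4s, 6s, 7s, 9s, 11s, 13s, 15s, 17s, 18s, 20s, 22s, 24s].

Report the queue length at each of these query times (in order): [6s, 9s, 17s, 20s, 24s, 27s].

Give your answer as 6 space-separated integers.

Answer: 1 1 1 1 1 0

Derivation:
Queue lengths at query times:
  query t=6s: backlog = 1
  query t=9s: backlog = 1
  query t=17s: backlog = 1
  query t=20s: backlog = 1
  query t=24s: backlog = 1
  query t=27s: backlog = 0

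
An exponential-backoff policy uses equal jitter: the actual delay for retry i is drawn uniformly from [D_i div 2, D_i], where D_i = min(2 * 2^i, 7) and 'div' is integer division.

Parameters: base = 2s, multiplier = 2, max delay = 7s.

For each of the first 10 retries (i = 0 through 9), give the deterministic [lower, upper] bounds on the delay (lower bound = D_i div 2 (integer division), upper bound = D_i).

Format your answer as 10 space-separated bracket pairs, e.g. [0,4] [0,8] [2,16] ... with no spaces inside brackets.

Answer: [1,2] [2,4] [3,7] [3,7] [3,7] [3,7] [3,7] [3,7] [3,7] [3,7]

Derivation:
Computing bounds per retry:
  i=0: D_i=min(2*2^0,7)=2, bounds=[1,2]
  i=1: D_i=min(2*2^1,7)=4, bounds=[2,4]
  i=2: D_i=min(2*2^2,7)=7, bounds=[3,7]
  i=3: D_i=min(2*2^3,7)=7, bounds=[3,7]
  i=4: D_i=min(2*2^4,7)=7, bounds=[3,7]
  i=5: D_i=min(2*2^5,7)=7, bounds=[3,7]
  i=6: D_i=min(2*2^6,7)=7, bounds=[3,7]
  i=7: D_i=min(2*2^7,7)=7, bounds=[3,7]
  i=8: D_i=min(2*2^8,7)=7, bounds=[3,7]
  i=9: D_i=min(2*2^9,7)=7, bounds=[3,7]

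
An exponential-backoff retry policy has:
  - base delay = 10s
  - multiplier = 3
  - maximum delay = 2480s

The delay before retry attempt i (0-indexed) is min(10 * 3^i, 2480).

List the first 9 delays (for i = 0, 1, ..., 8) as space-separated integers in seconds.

Answer: 10 30 90 270 810 2430 2480 2480 2480

Derivation:
Computing each delay:
  i=0: min(10*3^0, 2480) = 10
  i=1: min(10*3^1, 2480) = 30
  i=2: min(10*3^2, 2480) = 90
  i=3: min(10*3^3, 2480) = 270
  i=4: min(10*3^4, 2480) = 810
  i=5: min(10*3^5, 2480) = 2430
  i=6: min(10*3^6, 2480) = 2480
  i=7: min(10*3^7, 2480) = 2480
  i=8: min(10*3^8, 2480) = 2480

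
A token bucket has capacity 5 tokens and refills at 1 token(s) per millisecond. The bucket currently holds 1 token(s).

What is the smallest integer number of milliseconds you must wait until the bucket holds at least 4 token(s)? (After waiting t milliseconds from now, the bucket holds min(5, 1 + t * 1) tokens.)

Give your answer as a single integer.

Need 1 + t * 1 >= 4, so t >= 3/1.
Smallest integer t = ceil(3/1) = 3.

Answer: 3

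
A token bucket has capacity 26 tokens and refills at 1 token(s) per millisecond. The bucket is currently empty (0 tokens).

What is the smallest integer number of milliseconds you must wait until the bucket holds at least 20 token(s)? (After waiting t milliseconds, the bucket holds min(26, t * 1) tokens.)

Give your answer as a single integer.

Answer: 20

Derivation:
Need t * 1 >= 20, so t >= 20/1.
Smallest integer t = ceil(20/1) = 20.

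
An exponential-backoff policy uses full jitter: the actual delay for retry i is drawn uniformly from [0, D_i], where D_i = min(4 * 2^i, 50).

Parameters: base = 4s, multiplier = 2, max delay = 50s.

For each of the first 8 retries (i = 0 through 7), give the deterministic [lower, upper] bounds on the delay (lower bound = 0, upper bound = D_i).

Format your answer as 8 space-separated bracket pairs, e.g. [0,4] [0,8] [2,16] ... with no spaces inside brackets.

Answer: [0,4] [0,8] [0,16] [0,32] [0,50] [0,50] [0,50] [0,50]

Derivation:
Computing bounds per retry:
  i=0: D_i=min(4*2^0,50)=4, bounds=[0,4]
  i=1: D_i=min(4*2^1,50)=8, bounds=[0,8]
  i=2: D_i=min(4*2^2,50)=16, bounds=[0,16]
  i=3: D_i=min(4*2^3,50)=32, bounds=[0,32]
  i=4: D_i=min(4*2^4,50)=50, bounds=[0,50]
  i=5: D_i=min(4*2^5,50)=50, bounds=[0,50]
  i=6: D_i=min(4*2^6,50)=50, bounds=[0,50]
  i=7: D_i=min(4*2^7,50)=50, bounds=[0,50]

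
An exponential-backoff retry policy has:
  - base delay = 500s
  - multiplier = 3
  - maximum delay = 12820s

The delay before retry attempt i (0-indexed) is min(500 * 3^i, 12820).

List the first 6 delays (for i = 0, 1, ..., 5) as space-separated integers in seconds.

Computing each delay:
  i=0: min(500*3^0, 12820) = 500
  i=1: min(500*3^1, 12820) = 1500
  i=2: min(500*3^2, 12820) = 4500
  i=3: min(500*3^3, 12820) = 12820
  i=4: min(500*3^4, 12820) = 12820
  i=5: min(500*3^5, 12820) = 12820

Answer: 500 1500 4500 12820 12820 12820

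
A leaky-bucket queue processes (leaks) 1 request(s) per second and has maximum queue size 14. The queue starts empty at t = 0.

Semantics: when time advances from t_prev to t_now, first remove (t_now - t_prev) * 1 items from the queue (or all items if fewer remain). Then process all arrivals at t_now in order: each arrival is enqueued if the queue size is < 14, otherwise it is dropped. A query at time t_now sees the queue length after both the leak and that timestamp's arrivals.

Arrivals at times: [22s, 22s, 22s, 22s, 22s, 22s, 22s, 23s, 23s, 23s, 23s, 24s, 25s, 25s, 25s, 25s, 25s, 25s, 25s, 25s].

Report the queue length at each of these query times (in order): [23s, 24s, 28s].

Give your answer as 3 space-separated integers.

Queue lengths at query times:
  query t=23s: backlog = 10
  query t=24s: backlog = 10
  query t=28s: backlog = 11

Answer: 10 10 11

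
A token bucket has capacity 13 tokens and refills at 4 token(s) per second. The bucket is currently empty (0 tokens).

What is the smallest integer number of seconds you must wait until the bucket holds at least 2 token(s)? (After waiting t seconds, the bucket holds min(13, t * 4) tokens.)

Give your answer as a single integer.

Need t * 4 >= 2, so t >= 2/4.
Smallest integer t = ceil(2/4) = 1.

Answer: 1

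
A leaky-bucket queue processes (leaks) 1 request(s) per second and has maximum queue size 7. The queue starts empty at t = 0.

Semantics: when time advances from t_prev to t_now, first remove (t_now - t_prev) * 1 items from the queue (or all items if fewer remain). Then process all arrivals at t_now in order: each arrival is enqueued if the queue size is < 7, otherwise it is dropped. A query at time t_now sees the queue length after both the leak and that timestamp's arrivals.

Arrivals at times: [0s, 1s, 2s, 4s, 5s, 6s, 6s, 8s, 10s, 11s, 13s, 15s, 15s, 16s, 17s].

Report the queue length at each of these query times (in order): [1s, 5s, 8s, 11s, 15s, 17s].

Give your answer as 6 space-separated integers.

Queue lengths at query times:
  query t=1s: backlog = 1
  query t=5s: backlog = 1
  query t=8s: backlog = 1
  query t=11s: backlog = 1
  query t=15s: backlog = 2
  query t=17s: backlog = 2

Answer: 1 1 1 1 2 2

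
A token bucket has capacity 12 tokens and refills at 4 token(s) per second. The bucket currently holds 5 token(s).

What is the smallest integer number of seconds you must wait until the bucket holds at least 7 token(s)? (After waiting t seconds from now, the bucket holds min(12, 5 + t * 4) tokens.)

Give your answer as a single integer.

Need 5 + t * 4 >= 7, so t >= 2/4.
Smallest integer t = ceil(2/4) = 1.

Answer: 1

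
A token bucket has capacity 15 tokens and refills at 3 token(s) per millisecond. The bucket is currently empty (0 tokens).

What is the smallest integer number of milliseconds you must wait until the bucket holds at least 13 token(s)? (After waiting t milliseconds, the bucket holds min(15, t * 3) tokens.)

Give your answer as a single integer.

Need t * 3 >= 13, so t >= 13/3.
Smallest integer t = ceil(13/3) = 5.

Answer: 5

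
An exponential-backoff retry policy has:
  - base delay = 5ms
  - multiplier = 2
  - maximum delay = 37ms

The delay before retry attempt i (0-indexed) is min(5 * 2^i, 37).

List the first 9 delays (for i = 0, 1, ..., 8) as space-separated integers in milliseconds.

Answer: 5 10 20 37 37 37 37 37 37

Derivation:
Computing each delay:
  i=0: min(5*2^0, 37) = 5
  i=1: min(5*2^1, 37) = 10
  i=2: min(5*2^2, 37) = 20
  i=3: min(5*2^3, 37) = 37
  i=4: min(5*2^4, 37) = 37
  i=5: min(5*2^5, 37) = 37
  i=6: min(5*2^6, 37) = 37
  i=7: min(5*2^7, 37) = 37
  i=8: min(5*2^8, 37) = 37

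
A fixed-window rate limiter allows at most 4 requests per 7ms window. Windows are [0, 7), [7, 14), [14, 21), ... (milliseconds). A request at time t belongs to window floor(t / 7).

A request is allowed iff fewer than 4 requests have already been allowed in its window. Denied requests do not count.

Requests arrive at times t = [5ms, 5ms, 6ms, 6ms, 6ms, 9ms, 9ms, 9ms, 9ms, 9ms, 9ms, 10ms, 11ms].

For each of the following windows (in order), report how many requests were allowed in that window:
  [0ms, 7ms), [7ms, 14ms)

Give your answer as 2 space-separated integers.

Processing requests:
  req#1 t=5ms (window 0): ALLOW
  req#2 t=5ms (window 0): ALLOW
  req#3 t=6ms (window 0): ALLOW
  req#4 t=6ms (window 0): ALLOW
  req#5 t=6ms (window 0): DENY
  req#6 t=9ms (window 1): ALLOW
  req#7 t=9ms (window 1): ALLOW
  req#8 t=9ms (window 1): ALLOW
  req#9 t=9ms (window 1): ALLOW
  req#10 t=9ms (window 1): DENY
  req#11 t=9ms (window 1): DENY
  req#12 t=10ms (window 1): DENY
  req#13 t=11ms (window 1): DENY

Allowed counts by window: 4 4

Answer: 4 4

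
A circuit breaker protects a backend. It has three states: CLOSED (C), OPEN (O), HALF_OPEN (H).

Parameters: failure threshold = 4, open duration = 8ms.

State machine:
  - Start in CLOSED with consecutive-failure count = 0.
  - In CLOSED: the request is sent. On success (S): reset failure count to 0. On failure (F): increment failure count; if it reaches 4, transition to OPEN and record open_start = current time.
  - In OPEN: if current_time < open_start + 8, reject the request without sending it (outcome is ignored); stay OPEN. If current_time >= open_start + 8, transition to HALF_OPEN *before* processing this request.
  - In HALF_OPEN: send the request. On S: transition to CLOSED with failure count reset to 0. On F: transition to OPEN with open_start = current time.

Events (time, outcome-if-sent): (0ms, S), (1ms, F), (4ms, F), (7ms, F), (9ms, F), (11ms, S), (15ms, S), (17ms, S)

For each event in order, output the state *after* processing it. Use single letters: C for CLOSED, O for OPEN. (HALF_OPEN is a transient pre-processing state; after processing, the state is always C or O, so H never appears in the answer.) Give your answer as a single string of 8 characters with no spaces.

Answer: CCCCOOOC

Derivation:
State after each event:
  event#1 t=0ms outcome=S: state=CLOSED
  event#2 t=1ms outcome=F: state=CLOSED
  event#3 t=4ms outcome=F: state=CLOSED
  event#4 t=7ms outcome=F: state=CLOSED
  event#5 t=9ms outcome=F: state=OPEN
  event#6 t=11ms outcome=S: state=OPEN
  event#7 t=15ms outcome=S: state=OPEN
  event#8 t=17ms outcome=S: state=CLOSED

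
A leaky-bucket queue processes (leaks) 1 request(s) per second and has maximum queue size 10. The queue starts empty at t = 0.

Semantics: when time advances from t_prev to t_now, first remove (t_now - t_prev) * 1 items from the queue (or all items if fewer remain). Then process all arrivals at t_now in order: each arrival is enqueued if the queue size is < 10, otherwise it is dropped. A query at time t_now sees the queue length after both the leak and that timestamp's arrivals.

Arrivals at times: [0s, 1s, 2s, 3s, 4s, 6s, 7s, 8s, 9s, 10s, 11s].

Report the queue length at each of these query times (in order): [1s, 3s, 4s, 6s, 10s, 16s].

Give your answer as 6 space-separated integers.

Queue lengths at query times:
  query t=1s: backlog = 1
  query t=3s: backlog = 1
  query t=4s: backlog = 1
  query t=6s: backlog = 1
  query t=10s: backlog = 1
  query t=16s: backlog = 0

Answer: 1 1 1 1 1 0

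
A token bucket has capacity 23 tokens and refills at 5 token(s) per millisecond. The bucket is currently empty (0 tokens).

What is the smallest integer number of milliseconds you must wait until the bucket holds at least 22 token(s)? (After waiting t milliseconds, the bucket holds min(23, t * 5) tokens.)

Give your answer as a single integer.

Answer: 5

Derivation:
Need t * 5 >= 22, so t >= 22/5.
Smallest integer t = ceil(22/5) = 5.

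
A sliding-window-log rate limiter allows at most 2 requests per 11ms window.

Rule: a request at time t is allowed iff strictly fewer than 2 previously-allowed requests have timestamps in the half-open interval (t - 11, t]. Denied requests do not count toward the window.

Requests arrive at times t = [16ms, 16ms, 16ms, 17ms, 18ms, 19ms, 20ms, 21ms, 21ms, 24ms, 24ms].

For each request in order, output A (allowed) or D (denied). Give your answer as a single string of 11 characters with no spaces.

Answer: AADDDDDDDDD

Derivation:
Tracking allowed requests in the window:
  req#1 t=16ms: ALLOW
  req#2 t=16ms: ALLOW
  req#3 t=16ms: DENY
  req#4 t=17ms: DENY
  req#5 t=18ms: DENY
  req#6 t=19ms: DENY
  req#7 t=20ms: DENY
  req#8 t=21ms: DENY
  req#9 t=21ms: DENY
  req#10 t=24ms: DENY
  req#11 t=24ms: DENY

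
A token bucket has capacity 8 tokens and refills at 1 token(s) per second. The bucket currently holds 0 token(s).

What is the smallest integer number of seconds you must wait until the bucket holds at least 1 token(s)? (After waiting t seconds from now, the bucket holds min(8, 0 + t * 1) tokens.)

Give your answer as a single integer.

Need 0 + t * 1 >= 1, so t >= 1/1.
Smallest integer t = ceil(1/1) = 1.

Answer: 1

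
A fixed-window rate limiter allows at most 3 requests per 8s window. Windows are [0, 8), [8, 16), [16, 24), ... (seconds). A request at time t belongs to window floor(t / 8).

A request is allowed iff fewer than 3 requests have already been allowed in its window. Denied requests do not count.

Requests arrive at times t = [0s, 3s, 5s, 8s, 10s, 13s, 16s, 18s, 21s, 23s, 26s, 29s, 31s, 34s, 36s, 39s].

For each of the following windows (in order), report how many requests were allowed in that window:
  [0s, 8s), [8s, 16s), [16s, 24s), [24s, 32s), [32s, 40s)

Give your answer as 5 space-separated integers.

Answer: 3 3 3 3 3

Derivation:
Processing requests:
  req#1 t=0s (window 0): ALLOW
  req#2 t=3s (window 0): ALLOW
  req#3 t=5s (window 0): ALLOW
  req#4 t=8s (window 1): ALLOW
  req#5 t=10s (window 1): ALLOW
  req#6 t=13s (window 1): ALLOW
  req#7 t=16s (window 2): ALLOW
  req#8 t=18s (window 2): ALLOW
  req#9 t=21s (window 2): ALLOW
  req#10 t=23s (window 2): DENY
  req#11 t=26s (window 3): ALLOW
  req#12 t=29s (window 3): ALLOW
  req#13 t=31s (window 3): ALLOW
  req#14 t=34s (window 4): ALLOW
  req#15 t=36s (window 4): ALLOW
  req#16 t=39s (window 4): ALLOW

Allowed counts by window: 3 3 3 3 3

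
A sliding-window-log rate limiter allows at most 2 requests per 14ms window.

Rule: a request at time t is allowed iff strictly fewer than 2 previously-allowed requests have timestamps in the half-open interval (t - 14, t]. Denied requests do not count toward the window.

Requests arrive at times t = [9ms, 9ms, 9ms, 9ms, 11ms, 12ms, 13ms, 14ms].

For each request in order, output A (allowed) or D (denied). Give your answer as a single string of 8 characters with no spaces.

Tracking allowed requests in the window:
  req#1 t=9ms: ALLOW
  req#2 t=9ms: ALLOW
  req#3 t=9ms: DENY
  req#4 t=9ms: DENY
  req#5 t=11ms: DENY
  req#6 t=12ms: DENY
  req#7 t=13ms: DENY
  req#8 t=14ms: DENY

Answer: AADDDDDD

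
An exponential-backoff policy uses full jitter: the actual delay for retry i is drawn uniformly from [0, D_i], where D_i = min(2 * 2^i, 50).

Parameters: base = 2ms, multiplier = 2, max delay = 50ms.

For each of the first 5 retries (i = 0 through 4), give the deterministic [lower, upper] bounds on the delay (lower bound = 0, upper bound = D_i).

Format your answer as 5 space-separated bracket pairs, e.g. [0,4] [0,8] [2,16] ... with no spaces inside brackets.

Answer: [0,2] [0,4] [0,8] [0,16] [0,32]

Derivation:
Computing bounds per retry:
  i=0: D_i=min(2*2^0,50)=2, bounds=[0,2]
  i=1: D_i=min(2*2^1,50)=4, bounds=[0,4]
  i=2: D_i=min(2*2^2,50)=8, bounds=[0,8]
  i=3: D_i=min(2*2^3,50)=16, bounds=[0,16]
  i=4: D_i=min(2*2^4,50)=32, bounds=[0,32]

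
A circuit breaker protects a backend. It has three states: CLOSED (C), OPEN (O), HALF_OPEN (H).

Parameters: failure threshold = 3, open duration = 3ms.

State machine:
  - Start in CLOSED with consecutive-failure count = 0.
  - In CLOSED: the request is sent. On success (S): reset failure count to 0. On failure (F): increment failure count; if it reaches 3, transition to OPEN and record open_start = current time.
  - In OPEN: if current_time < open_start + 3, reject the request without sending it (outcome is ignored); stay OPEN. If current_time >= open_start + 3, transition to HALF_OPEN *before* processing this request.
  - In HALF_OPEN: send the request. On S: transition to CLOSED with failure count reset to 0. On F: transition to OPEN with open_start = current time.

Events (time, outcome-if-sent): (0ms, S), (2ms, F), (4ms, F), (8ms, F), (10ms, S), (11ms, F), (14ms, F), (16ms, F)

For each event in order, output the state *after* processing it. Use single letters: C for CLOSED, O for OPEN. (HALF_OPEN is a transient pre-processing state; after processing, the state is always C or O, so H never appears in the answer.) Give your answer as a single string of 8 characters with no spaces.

State after each event:
  event#1 t=0ms outcome=S: state=CLOSED
  event#2 t=2ms outcome=F: state=CLOSED
  event#3 t=4ms outcome=F: state=CLOSED
  event#4 t=8ms outcome=F: state=OPEN
  event#5 t=10ms outcome=S: state=OPEN
  event#6 t=11ms outcome=F: state=OPEN
  event#7 t=14ms outcome=F: state=OPEN
  event#8 t=16ms outcome=F: state=OPEN

Answer: CCCOOOOO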